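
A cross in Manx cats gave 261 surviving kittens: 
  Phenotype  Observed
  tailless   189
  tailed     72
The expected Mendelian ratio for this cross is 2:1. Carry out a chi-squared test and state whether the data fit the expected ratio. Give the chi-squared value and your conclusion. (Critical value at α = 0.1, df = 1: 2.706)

3.879; not consistent

Total ratio parts = 3. Expected numbers out of 261:
  tailless: 261 × 2/3 = 174
  tailed: 261 × 1/3 = 87
χ² = Σ (O − E)² / E
  tailless: (189 − 174)² / 174 = 1.2931
  tailed: (72 − 87)² / 87 = 2.5862
χ² = 1.2931 + 2.5862 = 3.8793 ≈ 3.879
Degrees of freedom = 2 − 1 = 1; critical value at α = 0.1 is 2.706.
Since 3.879 > 2.706, we reject the null hypothesis — the data do not fit the 2:1 ratio.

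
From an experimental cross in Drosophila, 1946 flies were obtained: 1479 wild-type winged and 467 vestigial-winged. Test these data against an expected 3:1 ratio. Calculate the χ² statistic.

Under the 3:1 hypothesis (Σ ratio = 4, N = 1946):
  wild-type winged: 1946 × 3/4 = 1459.5
  vestigial-winged: 1946 × 1/4 = 486.5
χ² = Σ (O − E)² / E
  wild-type winged: (1479 − 1459.5)² / 1459.5 = 0.2605
  vestigial-winged: (467 − 486.5)² / 486.5 = 0.7816
χ² = 0.2605 + 0.7816 = 1.0421 ≈ 1.042

1.042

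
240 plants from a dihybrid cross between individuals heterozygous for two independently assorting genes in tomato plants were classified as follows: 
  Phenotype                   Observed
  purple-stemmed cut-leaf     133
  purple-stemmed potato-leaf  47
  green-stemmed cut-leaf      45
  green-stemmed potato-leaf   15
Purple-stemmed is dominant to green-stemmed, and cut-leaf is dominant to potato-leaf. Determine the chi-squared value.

0.119

A dihybrid F₂ with independent assortment and complete dominance at both loci gives a 9:3:3:1 phenotypic ratio.
Expected counts for N = 240 under a 9:3:3:1 ratio (total parts = 16):
  purple-stemmed cut-leaf: 240 × 9/16 = 135
  purple-stemmed potato-leaf: 240 × 3/16 = 45
  green-stemmed cut-leaf: 240 × 3/16 = 45
  green-stemmed potato-leaf: 240 × 1/16 = 15
χ² = Σ (O − E)² / E
  purple-stemmed cut-leaf: (133 − 135)² / 135 = 0.0296
  purple-stemmed potato-leaf: (47 − 45)² / 45 = 0.0889
  green-stemmed cut-leaf: (45 − 45)² / 45 = 0.0000
  green-stemmed potato-leaf: (15 − 15)² / 15 = 0.0000
χ² = 0.0296 + 0.0889 + 0.0000 + 0.0000 = 0.1185 ≈ 0.119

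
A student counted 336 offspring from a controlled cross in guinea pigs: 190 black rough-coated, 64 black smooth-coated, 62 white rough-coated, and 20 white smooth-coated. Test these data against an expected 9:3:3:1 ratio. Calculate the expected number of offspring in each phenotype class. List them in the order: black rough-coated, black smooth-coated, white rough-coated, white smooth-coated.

Expected counts for N = 336 under a 9:3:3:1 ratio (total parts = 16):
  black rough-coated: 336 × 9/16 = 189
  black smooth-coated: 336 × 3/16 = 63
  white rough-coated: 336 × 3/16 = 63
  white smooth-coated: 336 × 1/16 = 21

189, 63, 63, 21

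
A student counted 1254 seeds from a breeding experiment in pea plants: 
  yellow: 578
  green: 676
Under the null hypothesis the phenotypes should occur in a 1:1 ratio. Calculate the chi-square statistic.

7.659

Expected counts for N = 1254 under a 1:1 ratio (total parts = 2):
  yellow: 1254 × 1/2 = 627
  green: 1254 × 1/2 = 627
χ² = Σ (O − E)² / E
  yellow: (578 − 627)² / 627 = 3.8293
  green: (676 − 627)² / 627 = 3.8293
χ² = 3.8293 + 3.8293 = 7.6586 ≈ 7.659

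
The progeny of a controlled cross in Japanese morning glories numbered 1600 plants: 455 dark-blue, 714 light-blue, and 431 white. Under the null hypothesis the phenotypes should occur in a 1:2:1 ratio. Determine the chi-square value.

Under the 1:2:1 hypothesis (Σ ratio = 4, N = 1600):
  dark-blue: 1600 × 1/4 = 400
  light-blue: 1600 × 2/4 = 800
  white: 1600 × 1/4 = 400
χ² = Σ (O − E)² / E
  dark-blue: (455 − 400)² / 400 = 7.5625
  light-blue: (714 − 800)² / 800 = 9.2450
  white: (431 − 400)² / 400 = 2.4025
χ² = 7.5625 + 9.2450 + 2.4025 = 19.210

19.210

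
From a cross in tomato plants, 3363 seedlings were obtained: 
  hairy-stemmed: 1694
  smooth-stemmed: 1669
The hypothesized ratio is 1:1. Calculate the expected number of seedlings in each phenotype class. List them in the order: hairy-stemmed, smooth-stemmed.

1681.5, 1681.5

The 1:1 ratio has 2 parts, so with N = 3363 the expected counts are:
  hairy-stemmed: 3363 × 1/2 = 1681.5
  smooth-stemmed: 3363 × 1/2 = 1681.5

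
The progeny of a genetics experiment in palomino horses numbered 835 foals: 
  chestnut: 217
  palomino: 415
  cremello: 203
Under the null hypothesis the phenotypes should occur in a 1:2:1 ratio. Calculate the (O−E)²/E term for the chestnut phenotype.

The 1:2:1 ratio has 4 parts, so with N = 835 the expected counts are:
  chestnut: 835 × 1/4 = 208.75
  palomino: 835 × 2/4 = 417.5
  cremello: 835 × 1/4 = 208.75
Contribution of chestnut: (217 − 208.75)² / 208.75 = 0.3260

0.326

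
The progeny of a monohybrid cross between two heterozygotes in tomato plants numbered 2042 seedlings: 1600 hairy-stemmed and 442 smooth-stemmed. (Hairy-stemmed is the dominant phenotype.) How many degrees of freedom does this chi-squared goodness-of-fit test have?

1

For a monohybrid cross between heterozygotes with complete dominance, the expected phenotypic ratio is 3:1.
A goodness-of-fit test with 2 phenotype classes has df = 2 − 1 = 1.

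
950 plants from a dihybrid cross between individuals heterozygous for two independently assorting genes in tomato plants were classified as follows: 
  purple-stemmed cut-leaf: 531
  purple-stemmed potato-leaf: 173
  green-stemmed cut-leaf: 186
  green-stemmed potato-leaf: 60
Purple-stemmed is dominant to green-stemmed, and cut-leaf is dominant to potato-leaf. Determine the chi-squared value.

A dihybrid F₂ with independent assortment and complete dominance at both loci gives a 9:3:3:1 phenotypic ratio.
The 9:3:3:1 ratio has 16 parts, so with N = 950 the expected counts are:
  purple-stemmed cut-leaf: 950 × 9/16 = 534.375
  purple-stemmed potato-leaf: 950 × 3/16 = 178.125
  green-stemmed cut-leaf: 950 × 3/16 = 178.125
  green-stemmed potato-leaf: 950 × 1/16 = 59.375
χ² = Σ (O − E)² / E
  purple-stemmed cut-leaf: (531 − 534.375)² / 534.375 = 0.0213
  purple-stemmed potato-leaf: (173 − 178.125)² / 178.125 = 0.1475
  green-stemmed cut-leaf: (186 − 178.125)² / 178.125 = 0.3482
  green-stemmed potato-leaf: (60 − 59.375)² / 59.375 = 0.0066
χ² = 0.0213 + 0.1475 + 0.3482 + 0.0066 = 0.5236 ≈ 0.524

0.524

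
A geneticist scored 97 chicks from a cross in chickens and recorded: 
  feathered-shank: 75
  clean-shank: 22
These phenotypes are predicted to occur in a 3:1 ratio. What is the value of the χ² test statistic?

0.278

The 3:1 ratio has 4 parts, so with N = 97 the expected counts are:
  feathered-shank: 97 × 3/4 = 72.75
  clean-shank: 97 × 1/4 = 24.25
χ² = Σ (O − E)² / E
  feathered-shank: (75 − 72.75)² / 72.75 = 0.0696
  clean-shank: (22 − 24.25)² / 24.25 = 0.2088
χ² = 0.0696 + 0.2088 = 0.2784 ≈ 0.278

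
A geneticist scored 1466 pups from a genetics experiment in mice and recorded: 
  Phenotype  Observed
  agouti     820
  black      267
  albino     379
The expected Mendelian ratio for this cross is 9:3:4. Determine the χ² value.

Under the 9:3:4 hypothesis (Σ ratio = 16, N = 1466):
  agouti: 1466 × 9/16 = 824.625
  black: 1466 × 3/16 = 274.875
  albino: 1466 × 4/16 = 366.5
χ² = Σ (O − E)² / E
  agouti: (820 − 824.625)² / 824.625 = 0.0259
  black: (267 − 274.875)² / 274.875 = 0.2256
  albino: (379 − 366.5)² / 366.5 = 0.4263
χ² = 0.0259 + 0.2256 + 0.4263 = 0.6778 ≈ 0.678

0.678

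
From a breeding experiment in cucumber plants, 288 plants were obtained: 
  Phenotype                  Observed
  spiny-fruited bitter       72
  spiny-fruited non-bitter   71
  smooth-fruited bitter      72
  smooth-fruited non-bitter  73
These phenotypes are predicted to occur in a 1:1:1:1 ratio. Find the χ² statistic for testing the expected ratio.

0.028

Total ratio parts = 4. Expected numbers out of 288:
  spiny-fruited bitter: 288 × 1/4 = 72
  spiny-fruited non-bitter: 288 × 1/4 = 72
  smooth-fruited bitter: 288 × 1/4 = 72
  smooth-fruited non-bitter: 288 × 1/4 = 72
χ² = Σ (O − E)² / E
  spiny-fruited bitter: (72 − 72)² / 72 = 0.0000
  spiny-fruited non-bitter: (71 − 72)² / 72 = 0.0139
  smooth-fruited bitter: (72 − 72)² / 72 = 0.0000
  smooth-fruited non-bitter: (73 − 72)² / 72 = 0.0139
χ² = 0.0000 + 0.0139 + 0.0000 + 0.0139 = 0.0278 ≈ 0.028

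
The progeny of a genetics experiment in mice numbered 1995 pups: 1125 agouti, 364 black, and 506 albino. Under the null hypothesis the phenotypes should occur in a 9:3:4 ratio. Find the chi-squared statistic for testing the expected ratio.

0.383

Under the 9:3:4 hypothesis (Σ ratio = 16, N = 1995):
  agouti: 1995 × 9/16 = 1122.1875
  black: 1995 × 3/16 = 374.0625
  albino: 1995 × 4/16 = 498.75
χ² = Σ (O − E)² / E
  agouti: (1125 − 1122.1875)² / 1122.1875 = 0.0070
  black: (364 − 374.0625)² / 374.0625 = 0.2707
  albino: (506 − 498.75)² / 498.75 = 0.1054
χ² = 0.0070 + 0.2707 + 0.1054 = 0.3831 ≈ 0.383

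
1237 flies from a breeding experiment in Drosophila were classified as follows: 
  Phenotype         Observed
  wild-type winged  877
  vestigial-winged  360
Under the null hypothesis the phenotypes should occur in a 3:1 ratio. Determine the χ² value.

Expected counts for N = 1237 under a 3:1 ratio (total parts = 4):
  wild-type winged: 1237 × 3/4 = 927.75
  vestigial-winged: 1237 × 1/4 = 309.25
χ² = Σ (O − E)² / E
  wild-type winged: (877 − 927.75)² / 927.75 = 2.7761
  vestigial-winged: (360 − 309.25)² / 309.25 = 8.3284
χ² = 2.7761 + 8.3284 = 11.1045 ≈ 11.105

11.105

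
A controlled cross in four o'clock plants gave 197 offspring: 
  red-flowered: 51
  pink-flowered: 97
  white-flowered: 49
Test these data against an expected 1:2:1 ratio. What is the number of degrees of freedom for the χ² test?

2

A goodness-of-fit test with 3 phenotype classes has df = 3 − 1 = 2.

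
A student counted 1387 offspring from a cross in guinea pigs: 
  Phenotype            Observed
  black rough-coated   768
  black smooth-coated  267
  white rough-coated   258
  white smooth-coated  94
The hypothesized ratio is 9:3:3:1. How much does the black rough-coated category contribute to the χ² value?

0.190

Total ratio parts = 16. Expected numbers out of 1387:
  black rough-coated: 1387 × 9/16 = 780.1875
  black smooth-coated: 1387 × 3/16 = 260.0625
  white rough-coated: 1387 × 3/16 = 260.0625
  white smooth-coated: 1387 × 1/16 = 86.6875
Contribution of black rough-coated: (768 − 780.1875)² / 780.1875 = 0.1904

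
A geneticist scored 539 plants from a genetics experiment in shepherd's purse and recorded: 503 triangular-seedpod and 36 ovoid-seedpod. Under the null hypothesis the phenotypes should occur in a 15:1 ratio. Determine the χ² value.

0.169

Expected counts for N = 539 under a 15:1 ratio (total parts = 16):
  triangular-seedpod: 539 × 15/16 = 505.3125
  ovoid-seedpod: 539 × 1/16 = 33.6875
χ² = Σ (O − E)² / E
  triangular-seedpod: (503 − 505.3125)² / 505.3125 = 0.0106
  ovoid-seedpod: (36 − 33.6875)² / 33.6875 = 0.1587
χ² = 0.0106 + 0.1587 = 0.1693 ≈ 0.169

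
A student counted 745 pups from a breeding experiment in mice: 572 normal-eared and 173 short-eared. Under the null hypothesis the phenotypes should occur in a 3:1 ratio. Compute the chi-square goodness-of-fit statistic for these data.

Under the 3:1 hypothesis (Σ ratio = 4, N = 745):
  normal-eared: 745 × 3/4 = 558.75
  short-eared: 745 × 1/4 = 186.25
χ² = Σ (O − E)² / E
  normal-eared: (572 − 558.75)² / 558.75 = 0.3142
  short-eared: (173 − 186.25)² / 186.25 = 0.9426
χ² = 0.3142 + 0.9426 = 1.2568 ≈ 1.257

1.257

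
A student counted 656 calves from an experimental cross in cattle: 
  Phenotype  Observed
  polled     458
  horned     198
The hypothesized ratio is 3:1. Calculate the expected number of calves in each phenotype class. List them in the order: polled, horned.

Expected counts for N = 656 under a 3:1 ratio (total parts = 4):
  polled: 656 × 3/4 = 492
  horned: 656 × 1/4 = 164

492, 164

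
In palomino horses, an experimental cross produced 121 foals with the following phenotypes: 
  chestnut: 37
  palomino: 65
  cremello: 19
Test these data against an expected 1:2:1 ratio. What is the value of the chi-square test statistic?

Under the 1:2:1 hypothesis (Σ ratio = 4, N = 121):
  chestnut: 121 × 1/4 = 30.25
  palomino: 121 × 2/4 = 60.5
  cremello: 121 × 1/4 = 30.25
χ² = Σ (O − E)² / E
  chestnut: (37 − 30.25)² / 30.25 = 1.5062
  palomino: (65 − 60.5)² / 60.5 = 0.3347
  cremello: (19 − 30.25)² / 30.25 = 4.1839
χ² = 1.5062 + 0.3347 + 4.1839 = 6.0248 ≈ 6.025

6.025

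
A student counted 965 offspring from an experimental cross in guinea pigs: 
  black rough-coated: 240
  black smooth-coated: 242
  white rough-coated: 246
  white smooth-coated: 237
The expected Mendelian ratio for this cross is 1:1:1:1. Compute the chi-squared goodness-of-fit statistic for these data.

0.177

Under the 1:1:1:1 hypothesis (Σ ratio = 4, N = 965):
  black rough-coated: 965 × 1/4 = 241.25
  black smooth-coated: 965 × 1/4 = 241.25
  white rough-coated: 965 × 1/4 = 241.25
  white smooth-coated: 965 × 1/4 = 241.25
χ² = Σ (O − E)² / E
  black rough-coated: (240 − 241.25)² / 241.25 = 0.0065
  black smooth-coated: (242 − 241.25)² / 241.25 = 0.0023
  white rough-coated: (246 − 241.25)² / 241.25 = 0.0935
  white smooth-coated: (237 − 241.25)² / 241.25 = 0.0749
χ² = 0.0065 + 0.0023 + 0.0935 + 0.0749 = 0.1772 ≈ 0.177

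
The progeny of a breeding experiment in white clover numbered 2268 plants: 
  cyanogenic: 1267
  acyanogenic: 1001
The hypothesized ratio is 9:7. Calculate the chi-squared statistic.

Under the 9:7 hypothesis (Σ ratio = 16, N = 2268):
  cyanogenic: 2268 × 9/16 = 1275.75
  acyanogenic: 2268 × 7/16 = 992.25
χ² = Σ (O − E)² / E
  cyanogenic: (1267 − 1275.75)² / 1275.75 = 0.0600
  acyanogenic: (1001 − 992.25)² / 992.25 = 0.0772
χ² = 0.0600 + 0.0772 = 0.1372 ≈ 0.137

0.137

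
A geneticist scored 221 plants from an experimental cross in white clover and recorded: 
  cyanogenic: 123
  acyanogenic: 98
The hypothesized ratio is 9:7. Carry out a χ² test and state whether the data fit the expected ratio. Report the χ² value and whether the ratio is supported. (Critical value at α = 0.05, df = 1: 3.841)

Total ratio parts = 16. Expected numbers out of 221:
  cyanogenic: 221 × 9/16 = 124.3125
  acyanogenic: 221 × 7/16 = 96.6875
χ² = Σ (O − E)² / E
  cyanogenic: (123 − 124.3125)² / 124.3125 = 0.0139
  acyanogenic: (98 − 96.6875)² / 96.6875 = 0.0178
χ² = 0.0139 + 0.0178 = 0.0317 ≈ 0.032
Degrees of freedom = 2 − 1 = 1; critical value at α = 0.05 is 3.841.
Since 0.032 < 3.841, we fail to reject the null hypothesis — the data are consistent with the 9:7 ratio.

0.032; consistent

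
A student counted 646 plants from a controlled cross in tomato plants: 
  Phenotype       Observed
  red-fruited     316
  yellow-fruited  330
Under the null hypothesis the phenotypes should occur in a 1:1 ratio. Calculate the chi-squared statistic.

Total ratio parts = 2. Expected numbers out of 646:
  red-fruited: 646 × 1/2 = 323
  yellow-fruited: 646 × 1/2 = 323
χ² = Σ (O − E)² / E
  red-fruited: (316 − 323)² / 323 = 0.1517
  yellow-fruited: (330 − 323)² / 323 = 0.1517
χ² = 0.1517 + 0.1517 = 0.3034 ≈ 0.303

0.303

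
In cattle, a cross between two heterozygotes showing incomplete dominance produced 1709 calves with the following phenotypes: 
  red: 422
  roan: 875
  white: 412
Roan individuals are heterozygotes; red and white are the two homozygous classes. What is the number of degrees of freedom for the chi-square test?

2

With incomplete dominance, a heterozygote × heterozygote cross gives a 1:2:1 phenotypic ratio.
A goodness-of-fit test with 3 phenotype classes has df = 3 − 1 = 2.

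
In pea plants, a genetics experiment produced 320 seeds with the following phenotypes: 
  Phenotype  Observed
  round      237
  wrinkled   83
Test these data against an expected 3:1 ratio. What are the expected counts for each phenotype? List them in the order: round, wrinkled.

Under the 3:1 hypothesis (Σ ratio = 4, N = 320):
  round: 320 × 3/4 = 240
  wrinkled: 320 × 1/4 = 80

240, 80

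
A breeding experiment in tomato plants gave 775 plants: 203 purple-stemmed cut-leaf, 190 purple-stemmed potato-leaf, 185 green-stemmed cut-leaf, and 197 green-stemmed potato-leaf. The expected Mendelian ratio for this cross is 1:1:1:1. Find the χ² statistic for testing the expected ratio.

0.964

Expected counts for N = 775 under a 1:1:1:1 ratio (total parts = 4):
  purple-stemmed cut-leaf: 775 × 1/4 = 193.75
  purple-stemmed potato-leaf: 775 × 1/4 = 193.75
  green-stemmed cut-leaf: 775 × 1/4 = 193.75
  green-stemmed potato-leaf: 775 × 1/4 = 193.75
χ² = Σ (O − E)² / E
  purple-stemmed cut-leaf: (203 − 193.75)² / 193.75 = 0.4416
  purple-stemmed potato-leaf: (190 − 193.75)² / 193.75 = 0.0726
  green-stemmed cut-leaf: (185 − 193.75)² / 193.75 = 0.3952
  green-stemmed potato-leaf: (197 − 193.75)² / 193.75 = 0.0545
χ² = 0.4416 + 0.0726 + 0.3952 + 0.0545 = 0.9639 ≈ 0.964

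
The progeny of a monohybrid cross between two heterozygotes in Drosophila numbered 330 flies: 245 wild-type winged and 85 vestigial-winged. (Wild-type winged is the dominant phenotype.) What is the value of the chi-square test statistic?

0.101

For a monohybrid cross between heterozygotes with complete dominance, the expected phenotypic ratio is 3:1.
Under the 3:1 hypothesis (Σ ratio = 4, N = 330):
  wild-type winged: 330 × 3/4 = 247.5
  vestigial-winged: 330 × 1/4 = 82.5
χ² = Σ (O − E)² / E
  wild-type winged: (245 − 247.5)² / 247.5 = 0.0253
  vestigial-winged: (85 − 82.5)² / 82.5 = 0.0758
χ² = 0.0253 + 0.0758 = 0.1011 ≈ 0.101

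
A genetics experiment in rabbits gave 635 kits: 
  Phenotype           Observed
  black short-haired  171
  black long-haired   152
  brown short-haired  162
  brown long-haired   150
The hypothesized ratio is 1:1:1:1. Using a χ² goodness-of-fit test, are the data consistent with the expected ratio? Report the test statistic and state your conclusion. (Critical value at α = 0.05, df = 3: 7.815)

The 1:1:1:1 ratio has 4 parts, so with N = 635 the expected counts are:
  black short-haired: 635 × 1/4 = 158.75
  black long-haired: 635 × 1/4 = 158.75
  brown short-haired: 635 × 1/4 = 158.75
  brown long-haired: 635 × 1/4 = 158.75
χ² = Σ (O − E)² / E
  black short-haired: (171 − 158.75)² / 158.75 = 0.9453
  black long-haired: (152 − 158.75)² / 158.75 = 0.2870
  brown short-haired: (162 − 158.75)² / 158.75 = 0.0665
  brown long-haired: (150 − 158.75)² / 158.75 = 0.4823
χ² = 0.9453 + 0.2870 + 0.0665 + 0.4823 = 1.7811 ≈ 1.781
Degrees of freedom = 4 − 1 = 3; critical value at α = 0.05 is 7.815.
Since 1.781 < 7.815, we fail to reject the null hypothesis — the data are consistent with the 1:1:1:1 ratio.

1.781; consistent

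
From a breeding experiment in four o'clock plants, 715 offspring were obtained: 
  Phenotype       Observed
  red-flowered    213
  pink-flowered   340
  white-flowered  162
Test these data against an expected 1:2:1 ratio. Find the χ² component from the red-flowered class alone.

6.563

The 1:2:1 ratio has 4 parts, so with N = 715 the expected counts are:
  red-flowered: 715 × 1/4 = 178.75
  pink-flowered: 715 × 2/4 = 357.5
  white-flowered: 715 × 1/4 = 178.75
Contribution of red-flowered: (213 − 178.75)² / 178.75 = 6.5626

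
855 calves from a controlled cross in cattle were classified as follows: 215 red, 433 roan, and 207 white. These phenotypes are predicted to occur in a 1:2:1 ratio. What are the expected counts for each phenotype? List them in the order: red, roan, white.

213.75, 427.5, 213.75

Total ratio parts = 4. Expected numbers out of 855:
  red: 855 × 1/4 = 213.75
  roan: 855 × 2/4 = 427.5
  white: 855 × 1/4 = 213.75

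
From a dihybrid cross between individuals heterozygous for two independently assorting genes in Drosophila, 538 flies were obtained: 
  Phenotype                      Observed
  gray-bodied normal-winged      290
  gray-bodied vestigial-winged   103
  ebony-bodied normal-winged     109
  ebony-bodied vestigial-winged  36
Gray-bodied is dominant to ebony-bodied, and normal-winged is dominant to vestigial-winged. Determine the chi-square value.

1.394

A dihybrid F₂ with independent assortment and complete dominance at both loci gives a 9:3:3:1 phenotypic ratio.
Under the 9:3:3:1 hypothesis (Σ ratio = 16, N = 538):
  gray-bodied normal-winged: 538 × 9/16 = 302.625
  gray-bodied vestigial-winged: 538 × 3/16 = 100.875
  ebony-bodied normal-winged: 538 × 3/16 = 100.875
  ebony-bodied vestigial-winged: 538 × 1/16 = 33.625
χ² = Σ (O − E)² / E
  gray-bodied normal-winged: (290 − 302.625)² / 302.625 = 0.5267
  gray-bodied vestigial-winged: (103 − 100.875)² / 100.875 = 0.0448
  ebony-bodied normal-winged: (109 − 100.875)² / 100.875 = 0.6544
  ebony-bodied vestigial-winged: (36 − 33.625)² / 33.625 = 0.1678
χ² = 0.5267 + 0.0448 + 0.6544 + 0.1678 = 1.3937 ≈ 1.394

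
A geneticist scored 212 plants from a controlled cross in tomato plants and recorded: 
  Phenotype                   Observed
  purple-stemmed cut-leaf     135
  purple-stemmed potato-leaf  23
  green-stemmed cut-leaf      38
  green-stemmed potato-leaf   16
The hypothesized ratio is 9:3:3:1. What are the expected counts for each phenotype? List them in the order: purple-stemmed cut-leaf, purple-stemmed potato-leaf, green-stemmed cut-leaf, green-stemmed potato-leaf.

119.25, 39.75, 39.75, 13.25

Expected counts for N = 212 under a 9:3:3:1 ratio (total parts = 16):
  purple-stemmed cut-leaf: 212 × 9/16 = 119.25
  purple-stemmed potato-leaf: 212 × 3/16 = 39.75
  green-stemmed cut-leaf: 212 × 3/16 = 39.75
  green-stemmed potato-leaf: 212 × 1/16 = 13.25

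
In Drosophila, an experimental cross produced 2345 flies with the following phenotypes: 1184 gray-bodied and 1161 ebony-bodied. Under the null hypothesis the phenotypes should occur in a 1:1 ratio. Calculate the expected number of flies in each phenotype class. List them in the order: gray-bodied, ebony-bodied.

Under the 1:1 hypothesis (Σ ratio = 2, N = 2345):
  gray-bodied: 2345 × 1/2 = 1172.5
  ebony-bodied: 2345 × 1/2 = 1172.5

1172.5, 1172.5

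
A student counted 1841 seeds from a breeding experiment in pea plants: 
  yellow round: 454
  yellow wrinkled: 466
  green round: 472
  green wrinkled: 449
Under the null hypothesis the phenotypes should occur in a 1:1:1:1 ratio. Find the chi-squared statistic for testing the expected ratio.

Expected counts for N = 1841 under a 1:1:1:1 ratio (total parts = 4):
  yellow round: 1841 × 1/4 = 460.25
  yellow wrinkled: 1841 × 1/4 = 460.25
  green round: 1841 × 1/4 = 460.25
  green wrinkled: 1841 × 1/4 = 460.25
χ² = Σ (O − E)² / E
  yellow round: (454 − 460.25)² / 460.25 = 0.0849
  yellow wrinkled: (466 − 460.25)² / 460.25 = 0.0718
  green round: (472 − 460.25)² / 460.25 = 0.3000
  green wrinkled: (449 − 460.25)² / 460.25 = 0.2750
χ² = 0.0849 + 0.0718 + 0.3000 + 0.2750 = 0.7317 ≈ 0.732

0.732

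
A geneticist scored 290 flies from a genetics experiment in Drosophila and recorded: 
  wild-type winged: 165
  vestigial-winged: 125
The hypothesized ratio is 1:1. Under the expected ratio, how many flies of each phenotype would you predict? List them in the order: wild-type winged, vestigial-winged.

Under the 1:1 hypothesis (Σ ratio = 2, N = 290):
  wild-type winged: 290 × 1/2 = 145
  vestigial-winged: 290 × 1/2 = 145

145, 145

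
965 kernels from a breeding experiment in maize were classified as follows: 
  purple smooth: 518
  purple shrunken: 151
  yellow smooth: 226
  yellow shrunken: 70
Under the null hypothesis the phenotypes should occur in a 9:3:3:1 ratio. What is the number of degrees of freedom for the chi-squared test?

3

A goodness-of-fit test with 4 phenotype classes has df = 4 − 1 = 3.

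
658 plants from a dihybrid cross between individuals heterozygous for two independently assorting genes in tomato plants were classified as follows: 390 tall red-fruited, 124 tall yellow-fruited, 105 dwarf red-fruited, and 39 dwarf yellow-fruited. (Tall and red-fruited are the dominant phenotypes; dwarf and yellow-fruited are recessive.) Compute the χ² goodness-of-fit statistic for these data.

3.917

A dihybrid F₂ with independent assortment and complete dominance at both loci gives a 9:3:3:1 phenotypic ratio.
Total ratio parts = 16. Expected numbers out of 658:
  tall red-fruited: 658 × 9/16 = 370.125
  tall yellow-fruited: 658 × 3/16 = 123.375
  dwarf red-fruited: 658 × 3/16 = 123.375
  dwarf yellow-fruited: 658 × 1/16 = 41.125
χ² = Σ (O − E)² / E
  tall red-fruited: (390 − 370.125)² / 370.125 = 1.0672
  tall yellow-fruited: (124 − 123.375)² / 123.375 = 0.0032
  dwarf red-fruited: (105 − 123.375)² / 123.375 = 2.7367
  dwarf yellow-fruited: (39 − 41.125)² / 41.125 = 0.1098
χ² = 1.0672 + 0.0032 + 2.7367 + 0.1098 = 3.9169 ≈ 3.917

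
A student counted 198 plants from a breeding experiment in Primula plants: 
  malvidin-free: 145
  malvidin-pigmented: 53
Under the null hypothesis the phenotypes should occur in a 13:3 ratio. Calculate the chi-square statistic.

The 13:3 ratio has 16 parts, so with N = 198 the expected counts are:
  malvidin-free: 198 × 13/16 = 160.875
  malvidin-pigmented: 198 × 3/16 = 37.125
χ² = Σ (O − E)² / E
  malvidin-free: (145 − 160.875)² / 160.875 = 1.5665
  malvidin-pigmented: (53 − 37.125)² / 37.125 = 6.7883
χ² = 1.5665 + 6.7883 = 8.3548 ≈ 8.355

8.355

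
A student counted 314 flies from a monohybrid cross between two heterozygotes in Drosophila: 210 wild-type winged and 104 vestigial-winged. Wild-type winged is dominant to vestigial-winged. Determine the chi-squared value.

11.045

For a monohybrid cross between heterozygotes with complete dominance, the expected phenotypic ratio is 3:1.
Under the 3:1 hypothesis (Σ ratio = 4, N = 314):
  wild-type winged: 314 × 3/4 = 235.5
  vestigial-winged: 314 × 1/4 = 78.5
χ² = Σ (O − E)² / E
  wild-type winged: (210 − 235.5)² / 235.5 = 2.7611
  vestigial-winged: (104 − 78.5)² / 78.5 = 8.2834
χ² = 2.7611 + 8.2834 = 11.0445 ≈ 11.045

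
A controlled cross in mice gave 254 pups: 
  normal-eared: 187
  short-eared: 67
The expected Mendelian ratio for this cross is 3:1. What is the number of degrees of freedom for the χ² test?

A goodness-of-fit test with 2 phenotype classes has df = 2 − 1 = 1.

1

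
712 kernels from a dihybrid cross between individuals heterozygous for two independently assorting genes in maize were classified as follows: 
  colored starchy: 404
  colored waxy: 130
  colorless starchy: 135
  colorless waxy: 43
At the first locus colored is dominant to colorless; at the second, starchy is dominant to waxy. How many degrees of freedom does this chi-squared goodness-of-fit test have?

A dihybrid F₂ with independent assortment and complete dominance at both loci gives a 9:3:3:1 phenotypic ratio.
A goodness-of-fit test with 4 phenotype classes has df = 4 − 1 = 3.

3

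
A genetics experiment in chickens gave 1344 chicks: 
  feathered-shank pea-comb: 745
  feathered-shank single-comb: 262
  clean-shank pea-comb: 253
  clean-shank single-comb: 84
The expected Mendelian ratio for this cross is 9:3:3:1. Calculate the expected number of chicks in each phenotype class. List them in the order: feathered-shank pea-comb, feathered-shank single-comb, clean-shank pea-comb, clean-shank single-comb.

756, 252, 252, 84

The 9:3:3:1 ratio has 16 parts, so with N = 1344 the expected counts are:
  feathered-shank pea-comb: 1344 × 9/16 = 756
  feathered-shank single-comb: 1344 × 3/16 = 252
  clean-shank pea-comb: 1344 × 3/16 = 252
  clean-shank single-comb: 1344 × 1/16 = 84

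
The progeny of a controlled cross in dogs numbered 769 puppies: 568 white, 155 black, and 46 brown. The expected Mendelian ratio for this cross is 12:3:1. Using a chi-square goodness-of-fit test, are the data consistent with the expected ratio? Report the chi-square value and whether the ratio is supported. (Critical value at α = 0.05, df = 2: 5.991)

Total ratio parts = 16. Expected numbers out of 769:
  white: 769 × 12/16 = 576.75
  black: 769 × 3/16 = 144.1875
  brown: 769 × 1/16 = 48.0625
χ² = Σ (O − E)² / E
  white: (568 − 576.75)² / 576.75 = 0.1327
  black: (155 − 144.1875)² / 144.1875 = 0.8108
  brown: (46 − 48.0625)² / 48.0625 = 0.0885
χ² = 0.1327 + 0.8108 + 0.0885 = 1.032
Degrees of freedom = 3 − 1 = 2; critical value at α = 0.05 is 5.991.
Since 1.032 < 5.991, we fail to reject the null hypothesis — the data are consistent with the 12:3:1 ratio.

1.032; consistent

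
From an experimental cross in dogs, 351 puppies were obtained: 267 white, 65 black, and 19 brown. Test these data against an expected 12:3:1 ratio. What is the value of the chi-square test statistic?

Total ratio parts = 16. Expected numbers out of 351:
  white: 351 × 12/16 = 263.25
  black: 351 × 3/16 = 65.8125
  brown: 351 × 1/16 = 21.9375
χ² = Σ (O − E)² / E
  white: (267 − 263.25)² / 263.25 = 0.0534
  black: (65 − 65.8125)² / 65.8125 = 0.0100
  brown: (19 − 21.9375)² / 21.9375 = 0.3933
χ² = 0.0534 + 0.0100 + 0.3933 = 0.4567 ≈ 0.457

0.457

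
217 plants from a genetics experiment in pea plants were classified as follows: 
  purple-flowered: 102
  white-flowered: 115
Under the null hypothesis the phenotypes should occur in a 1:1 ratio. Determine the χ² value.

Expected counts for N = 217 under a 1:1 ratio (total parts = 2):
  purple-flowered: 217 × 1/2 = 108.5
  white-flowered: 217 × 1/2 = 108.5
χ² = Σ (O − E)² / E
  purple-flowered: (102 − 108.5)² / 108.5 = 0.3894
  white-flowered: (115 − 108.5)² / 108.5 = 0.3894
χ² = 0.3894 + 0.3894 = 0.7788 ≈ 0.779

0.779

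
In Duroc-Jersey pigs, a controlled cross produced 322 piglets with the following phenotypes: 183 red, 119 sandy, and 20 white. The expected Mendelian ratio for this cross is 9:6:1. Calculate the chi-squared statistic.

0.046

Expected counts for N = 322 under a 9:6:1 ratio (total parts = 16):
  red: 322 × 9/16 = 181.125
  sandy: 322 × 6/16 = 120.75
  white: 322 × 1/16 = 20.125
χ² = Σ (O − E)² / E
  red: (183 − 181.125)² / 181.125 = 0.0194
  sandy: (119 − 120.75)² / 120.75 = 0.0254
  white: (20 − 20.125)² / 20.125 = 0.0008
χ² = 0.0194 + 0.0254 + 0.0008 = 0.0456 ≈ 0.046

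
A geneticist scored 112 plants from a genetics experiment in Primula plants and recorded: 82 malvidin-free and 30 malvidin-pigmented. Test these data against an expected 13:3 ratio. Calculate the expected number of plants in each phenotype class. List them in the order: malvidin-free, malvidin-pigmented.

91, 21

Expected counts for N = 112 under a 13:3 ratio (total parts = 16):
  malvidin-free: 112 × 13/16 = 91
  malvidin-pigmented: 112 × 3/16 = 21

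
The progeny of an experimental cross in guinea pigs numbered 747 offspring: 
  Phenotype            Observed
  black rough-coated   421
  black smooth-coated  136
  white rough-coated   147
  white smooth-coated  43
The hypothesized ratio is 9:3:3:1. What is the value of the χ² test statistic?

The 9:3:3:1 ratio has 16 parts, so with N = 747 the expected counts are:
  black rough-coated: 747 × 9/16 = 420.1875
  black smooth-coated: 747 × 3/16 = 140.0625
  white rough-coated: 747 × 3/16 = 140.0625
  white smooth-coated: 747 × 1/16 = 46.6875
χ² = Σ (O − E)² / E
  black rough-coated: (421 − 420.1875)² / 420.1875 = 0.0016
  black smooth-coated: (136 − 140.0625)² / 140.0625 = 0.1178
  white rough-coated: (147 − 140.0625)² / 140.0625 = 0.3436
  white smooth-coated: (43 − 46.6875)² / 46.6875 = 0.2912
χ² = 0.0016 + 0.1178 + 0.3436 + 0.2912 = 0.7542 ≈ 0.754

0.754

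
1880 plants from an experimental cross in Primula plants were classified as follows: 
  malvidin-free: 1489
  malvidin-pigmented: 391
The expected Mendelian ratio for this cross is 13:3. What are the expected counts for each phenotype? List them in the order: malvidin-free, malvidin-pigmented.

1527.5, 352.5

Under the 13:3 hypothesis (Σ ratio = 16, N = 1880):
  malvidin-free: 1880 × 13/16 = 1527.5
  malvidin-pigmented: 1880 × 3/16 = 352.5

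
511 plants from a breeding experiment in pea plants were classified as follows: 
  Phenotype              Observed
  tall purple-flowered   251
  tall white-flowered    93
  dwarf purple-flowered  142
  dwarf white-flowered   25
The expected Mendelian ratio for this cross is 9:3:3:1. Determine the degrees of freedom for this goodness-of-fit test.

3

A goodness-of-fit test with 4 phenotype classes has df = 4 − 1 = 3.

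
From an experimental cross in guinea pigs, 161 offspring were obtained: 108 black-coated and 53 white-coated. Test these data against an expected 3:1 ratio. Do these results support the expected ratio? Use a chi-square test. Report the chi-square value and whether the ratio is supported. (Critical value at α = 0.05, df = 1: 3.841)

5.385; not consistent

Under the 3:1 hypothesis (Σ ratio = 4, N = 161):
  black-coated: 161 × 3/4 = 120.75
  white-coated: 161 × 1/4 = 40.25
χ² = Σ (O − E)² / E
  black-coated: (108 − 120.75)² / 120.75 = 1.3463
  white-coated: (53 − 40.25)² / 40.25 = 4.0388
χ² = 1.3463 + 4.0388 = 5.3851 ≈ 5.385
Degrees of freedom = 2 − 1 = 1; critical value at α = 0.05 is 3.841.
Since 5.385 > 3.841, we reject the null hypothesis — the data do not fit the 3:1 ratio.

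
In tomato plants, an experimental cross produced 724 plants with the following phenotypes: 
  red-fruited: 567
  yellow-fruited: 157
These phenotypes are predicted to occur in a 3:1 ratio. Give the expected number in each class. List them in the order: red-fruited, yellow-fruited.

543, 181

The 3:1 ratio has 4 parts, so with N = 724 the expected counts are:
  red-fruited: 724 × 3/4 = 543
  yellow-fruited: 724 × 1/4 = 181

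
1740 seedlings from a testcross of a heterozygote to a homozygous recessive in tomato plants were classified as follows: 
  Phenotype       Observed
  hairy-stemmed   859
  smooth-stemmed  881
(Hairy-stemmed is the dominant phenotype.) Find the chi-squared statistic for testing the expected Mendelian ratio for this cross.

0.278

A testcross of a heterozygote (Aa × aa) gives a 1:1 phenotypic ratio.
Under the 1:1 hypothesis (Σ ratio = 2, N = 1740):
  hairy-stemmed: 1740 × 1/2 = 870
  smooth-stemmed: 1740 × 1/2 = 870
χ² = Σ (O − E)² / E
  hairy-stemmed: (859 − 870)² / 870 = 0.1391
  smooth-stemmed: (881 − 870)² / 870 = 0.1391
χ² = 0.1391 + 0.1391 = 0.2782 ≈ 0.278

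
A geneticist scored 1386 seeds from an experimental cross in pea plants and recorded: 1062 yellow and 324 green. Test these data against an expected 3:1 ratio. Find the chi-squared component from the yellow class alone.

0.487

The 3:1 ratio has 4 parts, so with N = 1386 the expected counts are:
  yellow: 1386 × 3/4 = 1039.5
  green: 1386 × 1/4 = 346.5
Contribution of yellow: (1062 − 1039.5)² / 1039.5 = 0.4870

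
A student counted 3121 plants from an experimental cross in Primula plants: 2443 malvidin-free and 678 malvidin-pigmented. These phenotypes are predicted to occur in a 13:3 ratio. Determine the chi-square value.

18.117

The 13:3 ratio has 16 parts, so with N = 3121 the expected counts are:
  malvidin-free: 3121 × 13/16 = 2535.8125
  malvidin-pigmented: 3121 × 3/16 = 585.1875
χ² = Σ (O − E)² / E
  malvidin-free: (2443 − 2535.8125)² / 2535.8125 = 3.3970
  malvidin-pigmented: (678 − 585.1875)² / 585.1875 = 14.7203
χ² = 3.3970 + 14.7203 = 18.1173 ≈ 18.117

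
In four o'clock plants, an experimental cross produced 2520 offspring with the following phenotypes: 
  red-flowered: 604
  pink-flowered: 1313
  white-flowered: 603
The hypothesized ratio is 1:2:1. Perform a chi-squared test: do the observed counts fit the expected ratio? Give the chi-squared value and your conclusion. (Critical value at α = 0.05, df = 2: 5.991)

The 1:2:1 ratio has 4 parts, so with N = 2520 the expected counts are:
  red-flowered: 2520 × 1/4 = 630
  pink-flowered: 2520 × 2/4 = 1260
  white-flowered: 2520 × 1/4 = 630
χ² = Σ (O − E)² / E
  red-flowered: (604 − 630)² / 630 = 1.0730
  pink-flowered: (1313 − 1260)² / 1260 = 2.2294
  white-flowered: (603 − 630)² / 630 = 1.1571
χ² = 1.0730 + 2.2294 + 1.1571 = 4.4595 ≈ 4.460
Degrees of freedom = 3 − 1 = 2; critical value at α = 0.05 is 5.991.
Since 4.460 < 5.991, we fail to reject the null hypothesis — the data are consistent with the 1:2:1 ratio.

4.460; consistent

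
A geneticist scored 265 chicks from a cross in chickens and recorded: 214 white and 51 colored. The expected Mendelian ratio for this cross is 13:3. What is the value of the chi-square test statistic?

0.043

Under the 13:3 hypothesis (Σ ratio = 16, N = 265):
  white: 265 × 13/16 = 215.3125
  colored: 265 × 3/16 = 49.6875
χ² = Σ (O − E)² / E
  white: (214 − 215.3125)² / 215.3125 = 0.0080
  colored: (51 − 49.6875)² / 49.6875 = 0.0347
χ² = 0.0080 + 0.0347 = 0.0427 ≈ 0.043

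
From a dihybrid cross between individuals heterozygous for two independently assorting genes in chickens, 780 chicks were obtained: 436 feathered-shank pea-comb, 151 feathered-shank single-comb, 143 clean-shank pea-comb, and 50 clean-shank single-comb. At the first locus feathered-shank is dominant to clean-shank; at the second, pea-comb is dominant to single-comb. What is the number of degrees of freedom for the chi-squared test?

A dihybrid F₂ with independent assortment and complete dominance at both loci gives a 9:3:3:1 phenotypic ratio.
A goodness-of-fit test with 4 phenotype classes has df = 4 − 1 = 3.

3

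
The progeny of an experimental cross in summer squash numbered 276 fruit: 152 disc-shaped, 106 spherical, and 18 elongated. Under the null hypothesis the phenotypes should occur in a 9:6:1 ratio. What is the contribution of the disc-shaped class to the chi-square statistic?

Expected counts for N = 276 under a 9:6:1 ratio (total parts = 16):
  disc-shaped: 276 × 9/16 = 155.25
  spherical: 276 × 6/16 = 103.5
  elongated: 276 × 1/16 = 17.25
Contribution of disc-shaped: (152 − 155.25)² / 155.25 = 0.0680

0.068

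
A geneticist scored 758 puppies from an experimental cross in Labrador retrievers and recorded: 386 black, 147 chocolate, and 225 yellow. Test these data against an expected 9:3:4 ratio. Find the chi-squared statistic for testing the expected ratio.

10.641

Under the 9:3:4 hypothesis (Σ ratio = 16, N = 758):
  black: 758 × 9/16 = 426.375
  chocolate: 758 × 3/16 = 142.125
  yellow: 758 × 4/16 = 189.5
χ² = Σ (O − E)² / E
  black: (386 − 426.375)² / 426.375 = 3.8233
  chocolate: (147 − 142.125)² / 142.125 = 0.1672
  yellow: (225 − 189.5)² / 189.5 = 6.6504
χ² = 3.8233 + 0.1672 + 6.6504 = 10.6409 ≈ 10.641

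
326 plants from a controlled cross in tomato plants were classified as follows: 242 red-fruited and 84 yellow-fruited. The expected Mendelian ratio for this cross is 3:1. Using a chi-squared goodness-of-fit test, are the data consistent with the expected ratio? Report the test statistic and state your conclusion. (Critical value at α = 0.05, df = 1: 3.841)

Expected counts for N = 326 under a 3:1 ratio (total parts = 4):
  red-fruited: 326 × 3/4 = 244.5
  yellow-fruited: 326 × 1/4 = 81.5
χ² = Σ (O − E)² / E
  red-fruited: (242 − 244.5)² / 244.5 = 0.0256
  yellow-fruited: (84 − 81.5)² / 81.5 = 0.0767
χ² = 0.0256 + 0.0767 = 0.1023 ≈ 0.102
Degrees of freedom = 2 − 1 = 1; critical value at α = 0.05 is 3.841.
Since 0.102 < 3.841, we fail to reject the null hypothesis — the data are consistent with the 3:1 ratio.

0.102; consistent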